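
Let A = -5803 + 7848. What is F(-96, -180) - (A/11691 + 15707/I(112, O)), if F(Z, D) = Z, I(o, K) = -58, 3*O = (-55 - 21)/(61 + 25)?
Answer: 118416439/678078 ≈ 174.64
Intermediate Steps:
O = -38/129 (O = ((-55 - 21)/(61 + 25))/3 = (-76/86)/3 = (-76*1/86)/3 = (1/3)*(-38/43) = -38/129 ≈ -0.29457)
A = 2045
F(-96, -180) - (A/11691 + 15707/I(112, O)) = -96 - (2045/11691 + 15707/(-58)) = -96 - (2045*(1/11691) + 15707*(-1/58)) = -96 - (2045/11691 - 15707/58) = -96 - 1*(-183511927/678078) = -96 + 183511927/678078 = 118416439/678078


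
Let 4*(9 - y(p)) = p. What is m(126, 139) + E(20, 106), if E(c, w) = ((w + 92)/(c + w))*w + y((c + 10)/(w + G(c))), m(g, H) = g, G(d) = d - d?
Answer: 447427/1484 ≈ 301.50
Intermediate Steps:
G(d) = 0
y(p) = 9 - p/4
E(c, w) = 9 - (10 + c)/(4*w) + w*(92 + w)/(c + w) (E(c, w) = ((w + 92)/(c + w))*w + (9 - (c + 10)/(4*(w + 0))) = ((92 + w)/(c + w))*w + (9 - (10 + c)/(4*w)) = w*(92 + w)/(c + w) + (9 - (10 + c)/(4*w)) = 9 - (10 + c)/(4*w) + w*(92 + w)/(c + w))
m(126, 139) + E(20, 106) = 126 + (¼)*(-1*20*(10 + 20 - 36*106) - 1*106*(10 + 20 - 404*106 - 4*106²))/(106*(20 + 106)) = 126 + (¼)*(1/106)*(-1*20*(10 + 20 - 3816) - 1*106*(10 + 20 - 42824 - 4*11236))/126 = 126 + (¼)*(1/106)*(1/126)*(-1*20*(-3786) - 1*106*(10 + 20 - 42824 - 44944)) = 126 + (¼)*(1/106)*(1/126)*(75720 - 1*106*(-87738)) = 126 + (¼)*(1/106)*(1/126)*(75720 + 9300228) = 126 + (¼)*(1/106)*(1/126)*9375948 = 126 + 260443/1484 = 447427/1484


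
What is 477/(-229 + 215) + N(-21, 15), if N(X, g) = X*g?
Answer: -4887/14 ≈ -349.07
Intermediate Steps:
477/(-229 + 215) + N(-21, 15) = 477/(-229 + 215) - 21*15 = 477/(-14) - 315 = -1/14*477 - 315 = -477/14 - 315 = -4887/14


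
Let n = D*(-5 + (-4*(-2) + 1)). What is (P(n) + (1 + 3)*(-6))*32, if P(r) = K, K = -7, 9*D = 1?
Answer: -992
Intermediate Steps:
D = ⅑ (D = (⅑)*1 = ⅑ ≈ 0.11111)
n = 4/9 (n = (-5 + (-4*(-2) + 1))/9 = (-5 + (8 + 1))/9 = (-5 + 9)/9 = (⅑)*4 = 4/9 ≈ 0.44444)
P(r) = -7
(P(n) + (1 + 3)*(-6))*32 = (-7 + (1 + 3)*(-6))*32 = (-7 + 4*(-6))*32 = (-7 - 24)*32 = -31*32 = -992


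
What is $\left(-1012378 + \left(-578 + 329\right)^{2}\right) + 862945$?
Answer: $-87432$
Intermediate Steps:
$\left(-1012378 + \left(-578 + 329\right)^{2}\right) + 862945 = \left(-1012378 + \left(-249\right)^{2}\right) + 862945 = \left(-1012378 + 62001\right) + 862945 = -950377 + 862945 = -87432$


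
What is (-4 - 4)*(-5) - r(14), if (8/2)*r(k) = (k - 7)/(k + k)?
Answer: 639/16 ≈ 39.938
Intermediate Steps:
r(k) = (-7 + k)/(8*k) (r(k) = ((k - 7)/(k + k))/4 = ((-7 + k)/((2*k)))/4 = ((-7 + k)*(1/(2*k)))/4 = ((-7 + k)/(2*k))/4 = (-7 + k)/(8*k))
(-4 - 4)*(-5) - r(14) = (-4 - 4)*(-5) - (-7 + 14)/(8*14) = -8*(-5) - 7/(8*14) = 40 - 1*1/16 = 40 - 1/16 = 639/16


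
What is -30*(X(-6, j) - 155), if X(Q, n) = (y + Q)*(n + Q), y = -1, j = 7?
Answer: 4860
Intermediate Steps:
X(Q, n) = (-1 + Q)*(Q + n) (X(Q, n) = (-1 + Q)*(n + Q) = (-1 + Q)*(Q + n))
-30*(X(-6, j) - 155) = -30*(((-6)² - 1*(-6) - 1*7 - 6*7) - 155) = -30*((36 + 6 - 7 - 42) - 155) = -30*(-7 - 155) = -30*(-162) = 4860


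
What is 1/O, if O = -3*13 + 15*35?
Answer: 1/486 ≈ 0.0020576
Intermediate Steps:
O = 486 (O = -39 + 525 = 486)
1/O = 1/486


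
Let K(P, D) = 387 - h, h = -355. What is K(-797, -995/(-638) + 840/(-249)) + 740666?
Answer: 741408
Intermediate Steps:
K(P, D) = 742 (K(P, D) = 387 - 1*(-355) = 387 + 355 = 742)
K(-797, -995/(-638) + 840/(-249)) + 740666 = 742 + 740666 = 741408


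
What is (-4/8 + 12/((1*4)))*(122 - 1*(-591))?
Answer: 3565/2 ≈ 1782.5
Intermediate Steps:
(-4/8 + 12/((1*4)))*(122 - 1*(-591)) = (-4*⅛ + 12/4)*(122 + 591) = (-½ + 12*(¼))*713 = (-½ + 3)*713 = (5/2)*713 = 3565/2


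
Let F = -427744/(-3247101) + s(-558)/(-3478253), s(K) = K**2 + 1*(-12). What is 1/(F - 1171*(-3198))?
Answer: 11294238794553/42295320980502619154 ≈ 2.6703e-7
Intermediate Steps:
s(K) = -12 + K**2 (s(K) = K**2 - 12 = -12 + K**2)
F = 476810460680/11294238794553 (F = -427744/(-3247101) + (-12 + (-558)**2)/(-3478253) = -427744*(-1/3247101) + (-12 + 311364)*(-1/3478253) = 427744/3247101 + 311352*(-1/3478253) = 427744/3247101 - 311352/3478253 = 476810460680/11294238794553 ≈ 0.042217)
1/(F - 1171*(-3198)) = 1/(476810460680/11294238794553 - 1171*(-3198)) = 1/(476810460680/11294238794553 + 3744858) = 1/(42295320980502619154/11294238794553) = 11294238794553/42295320980502619154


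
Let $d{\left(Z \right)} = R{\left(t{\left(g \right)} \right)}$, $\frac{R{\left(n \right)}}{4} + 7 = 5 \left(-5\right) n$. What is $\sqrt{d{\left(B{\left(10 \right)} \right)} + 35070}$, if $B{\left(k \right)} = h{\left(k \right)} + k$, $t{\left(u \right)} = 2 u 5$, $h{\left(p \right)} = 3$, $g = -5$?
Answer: $\sqrt{40042} \approx 200.1$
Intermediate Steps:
$t{\left(u \right)} = 10 u$
$B{\left(k \right)} = 3 + k$
$R{\left(n \right)} = -28 - 100 n$ ($R{\left(n \right)} = -28 + 4 \cdot 5 \left(-5\right) n = -28 + 4 \left(- 25 n\right) = -28 - 100 n$)
$d{\left(Z \right)} = 4972$ ($d{\left(Z \right)} = -28 - 100 \cdot 10 \left(-5\right) = -28 - -5000 = -28 + 5000 = 4972$)
$\sqrt{d{\left(B{\left(10 \right)} \right)} + 35070} = \sqrt{4972 + 35070} = \sqrt{40042}$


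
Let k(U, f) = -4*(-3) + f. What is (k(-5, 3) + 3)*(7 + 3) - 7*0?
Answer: 180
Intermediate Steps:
k(U, f) = 12 + f
(k(-5, 3) + 3)*(7 + 3) - 7*0 = ((12 + 3) + 3)*(7 + 3) - 7*0 = (15 + 3)*10 + 0 = 18*10 + 0 = 180 + 0 = 180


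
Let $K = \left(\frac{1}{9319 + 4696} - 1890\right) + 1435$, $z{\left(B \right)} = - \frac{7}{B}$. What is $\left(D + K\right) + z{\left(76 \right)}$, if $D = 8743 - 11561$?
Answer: $- \frac{3486301249}{1065140} \approx -3273.1$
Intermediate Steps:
$K = - \frac{6376824}{14015}$ ($K = \left(\frac{1}{14015} - 1890\right) + 1435 = - \frac{26488349}{14015} + 1435 = - \frac{6376824}{14015} \approx -455.0$)
$D = -2818$
$\left(D + K\right) + z{\left(76 \right)} = \left(-2818 - \frac{6376824}{14015}\right) - \frac{7}{76} = - \frac{45871094}{14015} - \frac{7}{76} = - \frac{3486301249}{1065140}$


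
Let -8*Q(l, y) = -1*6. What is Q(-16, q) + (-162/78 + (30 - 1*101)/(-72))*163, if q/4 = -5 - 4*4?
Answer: -165721/936 ≈ -177.05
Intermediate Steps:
q = -84 (q = 4*(-5 - 4*4) = 4*(-5 - 16) = 4*(-21) = -84)
Q(l, y) = ¾ (Q(l, y) = -(-1)*6/8 = -⅛*(-6) = ¾)
Q(-16, q) + (-162/78 + (30 - 1*101)/(-72))*163 = ¾ + (-162/78 + (30 - 1*101)/(-72))*163 = ¾ + (-162*1/78 + (30 - 101)*(-1/72))*163 = ¾ + (-27/13 - 71*(-1/72))*163 = ¾ + (-27/13 + 71/72)*163 = ¾ - 1021/936*163 = ¾ - 166423/936 = -165721/936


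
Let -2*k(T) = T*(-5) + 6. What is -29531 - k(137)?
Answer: -59741/2 ≈ -29871.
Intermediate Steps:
k(T) = -3 + 5*T/2 (k(T) = -(T*(-5) + 6)/2 = -(-5*T + 6)/2 = -(6 - 5*T)/2 = -3 + 5*T/2)
-29531 - k(137) = -29531 - (-3 + (5/2)*137) = -29531 - (-3 + 685/2) = -29531 - 1*679/2 = -29531 - 679/2 = -59741/2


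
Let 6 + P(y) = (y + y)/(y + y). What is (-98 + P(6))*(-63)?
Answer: 6489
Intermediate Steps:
P(y) = -5 (P(y) = -6 + (y + y)/(y + y) = -6 + (2*y)/((2*y)) = -6 + (2*y)*(1/(2*y)) = -6 + 1 = -5)
(-98 + P(6))*(-63) = (-98 - 5)*(-63) = -103*(-63) = 6489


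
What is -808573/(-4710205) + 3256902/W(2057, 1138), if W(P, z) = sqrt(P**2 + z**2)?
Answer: 808573/4710205 + 3256902*sqrt(5526293)/5526293 ≈ 1385.6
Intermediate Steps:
-808573/(-4710205) + 3256902/W(2057, 1138) = -808573/(-4710205) + 3256902/(sqrt(2057**2 + 1138**2)) = -808573*(-1/4710205) + 3256902/(sqrt(4231249 + 1295044)) = 808573/4710205 + 3256902/(sqrt(5526293)) = 808573/4710205 + 3256902*(sqrt(5526293)/5526293) = 808573/4710205 + 3256902*sqrt(5526293)/5526293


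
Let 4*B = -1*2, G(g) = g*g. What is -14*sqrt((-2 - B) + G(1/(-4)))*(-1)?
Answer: 7*I*sqrt(23)/2 ≈ 16.785*I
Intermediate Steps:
G(g) = g**2
B = -1/2 (B = (-1*2)/4 = (1/4)*(-2) = -1/2 ≈ -0.50000)
-14*sqrt((-2 - B) + G(1/(-4)))*(-1) = -14*sqrt((-2 - 1*(-1/2)) + (1/(-4))**2)*(-1) = -14*sqrt((-2 + 1/2) + (-1/4)**2)*(-1) = -14*sqrt(-3/2 + 1/16)*(-1) = -7*I*sqrt(23)/2*(-1) = 7*I*sqrt(23)/2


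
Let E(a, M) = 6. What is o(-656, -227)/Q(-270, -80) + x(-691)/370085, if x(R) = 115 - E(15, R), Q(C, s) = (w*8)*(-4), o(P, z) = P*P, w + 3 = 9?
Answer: -2488451213/1110255 ≈ -2241.3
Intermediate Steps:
w = 6 (w = -3 + 9 = 6)
o(P, z) = P**2
Q(C, s) = -192 (Q(C, s) = (6*8)*(-4) = 48*(-4) = -192)
x(R) = 109 (x(R) = 115 - 1*6 = 115 - 6 = 109)
o(-656, -227)/Q(-270, -80) + x(-691)/370085 = (-656)**2/(-192) + 109/370085 = 430336*(-1/192) + 109*(1/370085) = -6724/3 + 109/370085 = -2488451213/1110255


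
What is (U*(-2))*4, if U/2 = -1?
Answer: 16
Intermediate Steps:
U = -2 (U = 2*(-1) = -2)
(U*(-2))*4 = -2*(-2)*4 = 4*4 = 16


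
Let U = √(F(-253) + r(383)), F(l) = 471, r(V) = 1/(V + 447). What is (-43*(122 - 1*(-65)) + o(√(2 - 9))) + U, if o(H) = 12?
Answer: -8029 + 23*√613370/830 ≈ -8007.3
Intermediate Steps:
r(V) = 1/(447 + V)
U = 23*√613370/830 (U = √(471 + 1/(447 + 383)) = √(471 + 1/830) = √(390931/830) = 23*√613370/830 ≈ 21.703)
(-43*(122 - 1*(-65)) + o(√(2 - 9))) + U = (-43*(122 - 1*(-65)) + 12) + 23*√613370/830 = (-43*(122 + 65) + 12) + 23*√613370/830 = (-43*187 + 12) + 23*√613370/830 = (-8041 + 12) + 23*√613370/830 = -8029 + 23*√613370/830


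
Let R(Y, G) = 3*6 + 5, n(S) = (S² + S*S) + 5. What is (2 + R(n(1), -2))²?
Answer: 625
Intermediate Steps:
n(S) = 5 + 2*S² (n(S) = (S² + S²) + 5 = 2*S² + 5 = 5 + 2*S²)
R(Y, G) = 23 (R(Y, G) = 18 + 5 = 23)
(2 + R(n(1), -2))² = (2 + 23)² = 25² = 625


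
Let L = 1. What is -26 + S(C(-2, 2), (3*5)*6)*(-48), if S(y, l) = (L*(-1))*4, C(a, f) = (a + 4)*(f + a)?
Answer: 166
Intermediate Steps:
C(a, f) = (4 + a)*(a + f)
S(y, l) = -4 (S(y, l) = (1*(-1))*4 = -1*4 = -4)
-26 + S(C(-2, 2), (3*5)*6)*(-48) = -26 - 4*(-48) = -26 + 192 = 166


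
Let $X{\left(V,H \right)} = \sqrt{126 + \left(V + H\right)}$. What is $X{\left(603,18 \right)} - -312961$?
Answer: $312961 + 3 \sqrt{83} \approx 3.1299 \cdot 10^{5}$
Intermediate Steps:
$X{\left(V,H \right)} = \sqrt{126 + H + V}$ ($X{\left(V,H \right)} = \sqrt{126 + \left(H + V\right)} = \sqrt{126 + H + V}$)
$X{\left(603,18 \right)} - -312961 = \sqrt{126 + 18 + 603} - -312961 = \sqrt{747} + 312961 = 3 \sqrt{83} + 312961 = 312961 + 3 \sqrt{83}$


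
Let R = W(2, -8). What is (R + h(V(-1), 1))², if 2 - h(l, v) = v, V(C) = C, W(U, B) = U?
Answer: 9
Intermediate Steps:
h(l, v) = 2 - v
R = 2
(R + h(V(-1), 1))² = (2 + (2 - 1*1))² = (2 + (2 - 1))² = (2 + 1)² = 3² = 9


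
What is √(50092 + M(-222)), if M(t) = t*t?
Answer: 4*√6211 ≈ 315.24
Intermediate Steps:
M(t) = t²
√(50092 + M(-222)) = √(50092 + (-222)²) = √(50092 + 49284) = √99376 = 4*√6211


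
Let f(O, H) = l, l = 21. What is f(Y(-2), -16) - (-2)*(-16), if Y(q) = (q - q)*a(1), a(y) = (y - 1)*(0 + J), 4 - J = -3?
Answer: -11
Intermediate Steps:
J = 7 (J = 4 - 1*(-3) = 4 + 3 = 7)
a(y) = -7 + 7*y (a(y) = (y - 1)*(0 + 7) = (-1 + y)*7 = -7 + 7*y)
Y(q) = 0 (Y(q) = (q - q)*(-7 + 7*1) = 0*(-7 + 7) = 0*0 = 0)
f(O, H) = 21
f(Y(-2), -16) - (-2)*(-16) = 21 - (-2)*(-16) = 21 - 1*32 = 21 - 32 = -11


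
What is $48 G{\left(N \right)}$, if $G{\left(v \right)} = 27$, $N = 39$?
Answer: $1296$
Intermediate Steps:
$48 G{\left(N \right)} = 48 \cdot 27 = 1296$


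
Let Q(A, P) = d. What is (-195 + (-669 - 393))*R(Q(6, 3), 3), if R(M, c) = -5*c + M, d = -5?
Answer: 25140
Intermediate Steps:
Q(A, P) = -5
R(M, c) = M - 5*c
(-195 + (-669 - 393))*R(Q(6, 3), 3) = (-195 + (-669 - 393))*(-5 - 5*3) = (-195 - 1062)*(-5 - 15) = -1257*(-20) = 25140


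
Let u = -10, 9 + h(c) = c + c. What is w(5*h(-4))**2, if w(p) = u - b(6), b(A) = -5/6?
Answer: 3025/36 ≈ 84.028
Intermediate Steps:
b(A) = -5/6 (b(A) = -5*1/6 = -5/6)
h(c) = -9 + 2*c (h(c) = -9 + (c + c) = -9 + 2*c)
w(p) = -55/6 (w(p) = -10 - 1*(-5/6) = -10 + 5/6 = -55/6)
w(5*h(-4))**2 = (-55/6)**2 = 3025/36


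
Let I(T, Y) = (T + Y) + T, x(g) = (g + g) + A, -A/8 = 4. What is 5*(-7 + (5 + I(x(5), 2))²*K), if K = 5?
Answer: 34190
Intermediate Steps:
A = -32 (A = -8*4 = -32)
x(g) = -32 + 2*g (x(g) = (g + g) - 32 = 2*g - 32 = -32 + 2*g)
I(T, Y) = Y + 2*T
5*(-7 + (5 + I(x(5), 2))²*K) = 5*(-7 + (5 + (2 + 2*(-32 + 2*5)))²*5) = 5*(-7 + (5 + (2 + 2*(-32 + 10)))²*5) = 5*(-7 + (5 + (2 + 2*(-22)))²*5) = 5*(-7 + (5 + (2 - 44))²*5) = 5*(-7 + (5 - 42)²*5) = 5*(-7 + (-37)²*5) = 5*(-7 + 1369*5) = 5*(-7 + 6845) = 5*6838 = 34190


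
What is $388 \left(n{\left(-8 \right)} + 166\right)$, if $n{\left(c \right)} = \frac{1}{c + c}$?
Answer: $\frac{257535}{4} \approx 64384.0$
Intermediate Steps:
$n{\left(c \right)} = \frac{1}{2 c}$
$388 \left(n{\left(-8 \right)} + 166\right) = 388 \left(\frac{1}{2 \left(-8\right)} + 166\right) = 388 \left(\frac{1}{2} \left(- \frac{1}{8}\right) + 166\right) = 388 \left(- \frac{1}{16} + 166\right) = 388 \cdot \frac{2655}{16} = \frac{257535}{4}$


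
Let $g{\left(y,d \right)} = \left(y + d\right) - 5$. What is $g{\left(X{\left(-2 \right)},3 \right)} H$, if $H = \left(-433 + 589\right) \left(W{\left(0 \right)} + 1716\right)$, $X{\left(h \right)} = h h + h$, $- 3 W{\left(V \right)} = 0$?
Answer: $0$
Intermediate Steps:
$W{\left(V \right)} = 0$ ($W{\left(V \right)} = \left(- \frac{1}{3}\right) 0 = 0$)
$X{\left(h \right)} = h + h^{2}$ ($X{\left(h \right)} = h^{2} + h = h + h^{2}$)
$g{\left(y,d \right)} = -5 + d + y$ ($g{\left(y,d \right)} = \left(d + y\right) - 5 = -5 + d + y$)
$H = 267696$ ($H = \left(-433 + 589\right) \left(0 + 1716\right) = 156 \cdot 1716 = 267696$)
$g{\left(X{\left(-2 \right)},3 \right)} H = \left(-5 + 3 - 2 \left(1 - 2\right)\right) 267696 = \left(-5 + 3 - -2\right) 267696 = \left(-5 + 3 + 2\right) 267696 = 0 \cdot 267696 = 0$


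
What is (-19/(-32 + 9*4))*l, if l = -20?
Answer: 95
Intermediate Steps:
(-19/(-32 + 9*4))*l = -19/(-32 + 9*4)*(-20) = -19/(-32 + 36)*(-20) = -19/4*(-20) = 95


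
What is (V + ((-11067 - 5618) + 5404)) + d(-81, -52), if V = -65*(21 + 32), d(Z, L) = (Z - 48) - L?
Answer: -14803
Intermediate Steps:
d(Z, L) = -48 + Z - L (d(Z, L) = (-48 + Z) - L = -48 + Z - L)
V = -3445 (V = -65*53 = -3445)
(V + ((-11067 - 5618) + 5404)) + d(-81, -52) = (-3445 + ((-11067 - 5618) + 5404)) + (-48 - 81 - 1*(-52)) = (-3445 + (-16685 + 5404)) + (-48 - 81 + 52) = (-3445 - 11281) - 77 = -14726 - 77 = -14803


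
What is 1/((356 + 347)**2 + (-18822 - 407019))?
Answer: 1/68368 ≈ 1.4627e-5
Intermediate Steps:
1/((356 + 347)**2 + (-18822 - 407019)) = 1/(703**2 - 425841) = 1/(494209 - 425841) = 1/68368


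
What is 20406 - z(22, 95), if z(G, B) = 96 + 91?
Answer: 20219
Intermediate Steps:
z(G, B) = 187
20406 - z(22, 95) = 20406 - 1*187 = 20406 - 187 = 20219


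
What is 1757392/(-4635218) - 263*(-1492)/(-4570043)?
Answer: -703585572156/1513081826741 ≈ -0.46500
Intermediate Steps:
1757392/(-4635218) - 263*(-1492)/(-4570043) = 1757392*(-1/4635218) + 392396*(-1/4570043) = -125528/331087 - 392396/4570043 = -703585572156/1513081826741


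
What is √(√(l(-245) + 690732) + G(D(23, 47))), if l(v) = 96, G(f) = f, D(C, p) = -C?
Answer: √(-23 + 2*√172707) ≈ 28.428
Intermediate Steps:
√(√(l(-245) + 690732) + G(D(23, 47))) = √(√(96 + 690732) - 1*23) = √(√690828 - 23) = √(2*√172707 - 23) = √(-23 + 2*√172707)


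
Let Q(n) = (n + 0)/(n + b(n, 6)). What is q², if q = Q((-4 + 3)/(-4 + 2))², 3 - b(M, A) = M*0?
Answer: 1/2401 ≈ 0.00041649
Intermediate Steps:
b(M, A) = 3 (b(M, A) = 3 - M*0 = 3 - 1*0 = 3 + 0 = 3)
Q(n) = n/(3 + n) (Q(n) = (n + 0)/(n + 3) = n/(3 + n))
q = 1/49 (q = (((-4 + 3)/(-4 + 2))/(3 + (-4 + 3)/(-4 + 2)))² = ((-1/(-2))/(3 - 1/(-2)))² = ((-1*(-½))/(3 - 1*(-½)))² = (1/(2*(3 + ½)))² = (1/(2*(7/2)))² = ((½)*(2/7))² = (⅐)² = 1/49 ≈ 0.020408)
q² = (1/49)² = 1/2401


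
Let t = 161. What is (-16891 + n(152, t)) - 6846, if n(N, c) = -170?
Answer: -23907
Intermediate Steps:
(-16891 + n(152, t)) - 6846 = (-16891 - 170) - 6846 = -17061 - 6846 = -23907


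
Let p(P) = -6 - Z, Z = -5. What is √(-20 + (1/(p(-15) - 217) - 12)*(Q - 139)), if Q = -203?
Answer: √48540643/109 ≈ 63.918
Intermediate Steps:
p(P) = -1 (p(P) = -6 - 1*(-5) = -6 + 5 = -1)
√(-20 + (1/(p(-15) - 217) - 12)*(Q - 139)) = √(-20 + (1/(-1 - 217) - 12)*(-203 - 139)) = √(-20 + (1/(-218) - 12)*(-342)) = √(-20 + (-1/218 - 12)*(-342)) = √(-20 - 2617/218*(-342)) = √(-20 + 447507/109) = √(445327/109) = √48540643/109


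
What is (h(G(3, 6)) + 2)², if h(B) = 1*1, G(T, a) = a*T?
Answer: 9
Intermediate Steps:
G(T, a) = T*a
h(B) = 1
(h(G(3, 6)) + 2)² = (1 + 2)² = 3² = 9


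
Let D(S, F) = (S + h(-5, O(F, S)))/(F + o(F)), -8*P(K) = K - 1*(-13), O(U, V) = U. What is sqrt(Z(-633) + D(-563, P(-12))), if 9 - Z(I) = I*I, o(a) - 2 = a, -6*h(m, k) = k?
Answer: I*sqrt(707367003)/42 ≈ 633.25*I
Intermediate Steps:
h(m, k) = -k/6
o(a) = 2 + a
P(K) = -13/8 - K/8 (P(K) = -(K - 1*(-13))/8 = -(K + 13)/8 = -(13 + K)/8 = -13/8 - K/8)
Z(I) = 9 - I**2 (Z(I) = 9 - I*I = 9 - I**2)
D(S, F) = (S - F/6)/(2 + 2*F) (D(S, F) = (S - F/6)/(F + (2 + F)) = (S - F/6)/(2 + 2*F))
sqrt(Z(-633) + D(-563, P(-12))) = sqrt((9 - 1*(-633)**2) + (-(-13/8 - 1/8*(-12)) + 6*(-563))/(12*(1 + (-13/8 - 1/8*(-12))))) = sqrt((9 - 1*400689) + (-(-13/8 + 3/2) - 3378)/(12*(1 + (-13/8 + 3/2)))) = sqrt((9 - 400689) + (-1*(-1/8) - 3378)/(12*(1 - 1/8))) = sqrt(-400680 + (1/8 - 3378)/(12*(7/8))) = sqrt(-400680 + (1/12)*(8/7)*(-27023/8)) = sqrt(-400680 - 27023/84) = sqrt(-33684143/84) = I*sqrt(707367003)/42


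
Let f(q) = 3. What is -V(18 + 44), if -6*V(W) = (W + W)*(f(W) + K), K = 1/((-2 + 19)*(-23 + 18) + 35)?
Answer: 4619/75 ≈ 61.587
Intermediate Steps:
K = -1/50 (K = 1/(17*(-5) + 35) = 1/(-85 + 35) = 1/(-50) = -1/50 ≈ -0.020000)
V(W) = -149*W/150 (V(W) = -(W + W)*(3 - 1/50)/6 = -2*W*149/(6*50) = -149*W/150)
-V(18 + 44) = -(-149)*(18 + 44)/150 = -(-149)*62/150 = -1*(-4619/75) = 4619/75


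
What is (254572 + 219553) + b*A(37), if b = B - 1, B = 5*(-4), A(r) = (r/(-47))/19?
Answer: 423394402/893 ≈ 4.7413e+5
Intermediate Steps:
A(r) = -r/893 (A(r) = (r*(-1/47))*(1/19) = -r/47*(1/19) = -r/893)
B = -20
b = -21 (b = -20 - 1 = -21)
(254572 + 219553) + b*A(37) = (254572 + 219553) - (-21)*37/893 = 474125 - 21*(-37/893) = 474125 + 777/893 = 423394402/893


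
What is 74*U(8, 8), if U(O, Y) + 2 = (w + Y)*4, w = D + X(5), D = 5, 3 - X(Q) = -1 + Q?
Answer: 3404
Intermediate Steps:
X(Q) = 4 - Q (X(Q) = 3 - (-1 + Q) = 3 + (1 - Q) = 4 - Q)
w = 4 (w = 5 + (4 - 1*5) = 5 + (4 - 5) = 5 - 1 = 4)
U(O, Y) = 14 + 4*Y (U(O, Y) = -2 + (4 + Y)*4 = -2 + (16 + 4*Y) = 14 + 4*Y)
74*U(8, 8) = 74*(14 + 4*8) = 74*(14 + 32) = 74*46 = 3404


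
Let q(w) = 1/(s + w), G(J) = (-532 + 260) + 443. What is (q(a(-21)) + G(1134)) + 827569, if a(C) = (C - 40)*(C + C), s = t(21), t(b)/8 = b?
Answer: 2259730201/2730 ≈ 8.2774e+5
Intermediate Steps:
t(b) = 8*b
s = 168 (s = 8*21 = 168)
a(C) = 2*C*(-40 + C) (a(C) = (-40 + C)*(2*C) = 2*C*(-40 + C))
G(J) = 171 (G(J) = -272 + 443 = 171)
q(w) = 1/(168 + w)
(q(a(-21)) + G(1134)) + 827569 = (1/(168 + 2*(-21)*(-40 - 21)) + 171) + 827569 = (1/(168 + 2*(-21)*(-61)) + 171) + 827569 = (1/(168 + 2562) + 171) + 827569 = (1/2730 + 171) + 827569 = 466831/2730 + 827569 = 2259730201/2730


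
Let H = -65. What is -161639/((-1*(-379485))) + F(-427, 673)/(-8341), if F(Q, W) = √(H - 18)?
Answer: -161639/379485 - I*√83/8341 ≈ -0.42594 - 0.0010922*I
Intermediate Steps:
F(Q, W) = I*√83 (F(Q, W) = √(-65 - 18) = √(-83) = I*√83)
-161639/((-1*(-379485))) + F(-427, 673)/(-8341) = -161639/((-1*(-379485))) + (I*√83)/(-8341) = -161639/379485 + (I*√83)*(-1/8341) = -161639*1/379485 - I*√83/8341 = -161639/379485 - I*√83/8341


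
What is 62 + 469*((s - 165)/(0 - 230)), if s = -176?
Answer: 174189/230 ≈ 757.34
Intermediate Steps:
62 + 469*((s - 165)/(0 - 230)) = 62 + 469*((-176 - 165)/(0 - 230)) = 62 + 469*(-341/(-230)) = 62 + 469*(-341*(-1/230)) = 62 + 469*(341/230) = 62 + 159929/230 = 174189/230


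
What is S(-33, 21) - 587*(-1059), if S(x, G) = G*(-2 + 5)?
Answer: 621696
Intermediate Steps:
S(x, G) = 3*G (S(x, G) = G*3 = 3*G)
S(-33, 21) - 587*(-1059) = 3*21 - 587*(-1059) = 63 + 621633 = 621696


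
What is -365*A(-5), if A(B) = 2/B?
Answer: 146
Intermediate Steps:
-365*A(-5) = -730/(-5) = -730*(-1)/5 = -365*(-2/5) = 146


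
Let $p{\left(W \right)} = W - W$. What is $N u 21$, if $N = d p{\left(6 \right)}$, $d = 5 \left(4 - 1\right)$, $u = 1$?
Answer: $0$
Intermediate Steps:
$p{\left(W \right)} = 0$
$d = 15$ ($d = 5 \cdot 3 = 15$)
$N = 0$ ($N = 15 \cdot 0 = 0$)
$N u 21 = 0 \cdot 1 \cdot 21 = 0 \cdot 21 = 0$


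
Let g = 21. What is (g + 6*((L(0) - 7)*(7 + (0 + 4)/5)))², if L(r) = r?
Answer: 2350089/25 ≈ 94004.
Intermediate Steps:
(g + 6*((L(0) - 7)*(7 + (0 + 4)/5)))² = (21 + 6*((0 - 7)*(7 + (0 + 4)/5)))² = (21 + 6*(-7*(7 + 4*(⅕))))² = (21 + 6*(-7*(7 + ⅘)))² = (21 + 6*(-7*39/5))² = (21 + 6*(-273/5))² = (21 - 1638/5)² = (-1533/5)² = 2350089/25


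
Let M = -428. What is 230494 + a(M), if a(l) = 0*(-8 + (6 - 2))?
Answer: 230494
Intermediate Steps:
a(l) = 0 (a(l) = 0*(-8 + 4) = 0*(-4) = 0)
230494 + a(M) = 230494 + 0 = 230494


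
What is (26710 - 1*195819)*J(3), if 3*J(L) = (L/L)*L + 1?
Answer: -676436/3 ≈ -2.2548e+5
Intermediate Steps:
J(L) = ⅓ + L/3 (J(L) = ((L/L)*L + 1)/3 = (1*L + 1)/3 = (L + 1)/3 = (1 + L)/3 = ⅓ + L/3)
(26710 - 1*195819)*J(3) = (26710 - 1*195819)*(⅓ + (⅓)*3) = (26710 - 195819)*(⅓ + 1) = -169109*4/3 = -676436/3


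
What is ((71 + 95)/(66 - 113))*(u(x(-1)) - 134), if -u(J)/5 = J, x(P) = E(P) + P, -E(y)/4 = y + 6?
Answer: 4814/47 ≈ 102.43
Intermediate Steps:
E(y) = -24 - 4*y (E(y) = -4*(y + 6) = -4*(6 + y) = -24 - 4*y)
x(P) = -24 - 3*P (x(P) = (-24 - 4*P) + P = -24 - 3*P)
u(J) = -5*J
((71 + 95)/(66 - 113))*(u(x(-1)) - 134) = ((71 + 95)/(66 - 113))*(-5*(-24 - 3*(-1)) - 134) = (166/(-47))*(-5*(-24 + 3) - 134) = (166*(-1/47))*(-5*(-21) - 134) = -166*(105 - 134)/47 = -166/47*(-29) = 4814/47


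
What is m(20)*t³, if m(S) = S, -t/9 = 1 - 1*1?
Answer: 0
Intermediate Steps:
t = 0 (t = -9*(1 - 1*1) = -9*(1 - 1) = -9*0 = 0)
m(20)*t³ = 20*0³ = 20*0 = 0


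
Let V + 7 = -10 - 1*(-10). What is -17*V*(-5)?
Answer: -595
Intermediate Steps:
V = -7 (V = -7 + (-10 - 1*(-10)) = -7 + (-10 + 10) = -7 + 0 = -7)
-17*V*(-5) = -17*(-7)*(-5) = 119*(-5) = -595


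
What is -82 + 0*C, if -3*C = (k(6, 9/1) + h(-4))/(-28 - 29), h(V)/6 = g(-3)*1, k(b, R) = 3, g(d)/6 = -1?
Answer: -82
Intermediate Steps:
g(d) = -6 (g(d) = 6*(-1) = -6)
h(V) = -36 (h(V) = 6*(-6*1) = 6*(-6) = -36)
C = -11/57 (C = -(3 - 36)/(3*(-28 - 29)) = -(-11)/(-57) = -(-11)*(-1)/57 = -⅓*11/19 = -11/57 ≈ -0.19298)
-82 + 0*C = -82 + 0*(-11/57) = -82 + 0 = -82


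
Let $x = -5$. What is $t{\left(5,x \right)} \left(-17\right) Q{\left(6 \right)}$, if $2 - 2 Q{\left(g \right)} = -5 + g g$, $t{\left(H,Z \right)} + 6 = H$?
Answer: $- \frac{493}{2} \approx -246.5$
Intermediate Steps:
$t{\left(H,Z \right)} = -6 + H$
$Q{\left(g \right)} = \frac{7}{2} - \frac{g^{2}}{2}$ ($Q{\left(g \right)} = 1 - \frac{-5 + g g}{2} = 1 - \frac{-5 + g^{2}}{2} = 1 - \left(- \frac{5}{2} + \frac{g^{2}}{2}\right) = \frac{7}{2} - \frac{g^{2}}{2}$)
$t{\left(5,x \right)} \left(-17\right) Q{\left(6 \right)} = \left(-6 + 5\right) \left(-17\right) \left(\frac{7}{2} - \frac{6^{2}}{2}\right) = \left(-1\right) \left(-17\right) \left(\frac{7}{2} - 18\right) = 17 \left(\frac{7}{2} - 18\right) = 17 \left(- \frac{29}{2}\right) = - \frac{493}{2}$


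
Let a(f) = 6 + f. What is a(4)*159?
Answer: 1590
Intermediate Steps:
a(4)*159 = (6 + 4)*159 = 10*159 = 1590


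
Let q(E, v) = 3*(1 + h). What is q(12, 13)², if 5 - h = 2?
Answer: 144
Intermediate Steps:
h = 3 (h = 5 - 1*2 = 5 - 2 = 3)
q(E, v) = 12 (q(E, v) = 3*(1 + 3) = 3*4 = 12)
q(12, 13)² = 12² = 144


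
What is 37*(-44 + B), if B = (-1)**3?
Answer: -1665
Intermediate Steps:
B = -1
37*(-44 + B) = 37*(-44 - 1) = 37*(-45) = -1665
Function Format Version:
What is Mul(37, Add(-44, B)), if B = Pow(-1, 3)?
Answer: -1665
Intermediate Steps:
B = -1
Mul(37, Add(-44, B)) = Mul(37, Add(-44, -1)) = Mul(37, -45) = -1665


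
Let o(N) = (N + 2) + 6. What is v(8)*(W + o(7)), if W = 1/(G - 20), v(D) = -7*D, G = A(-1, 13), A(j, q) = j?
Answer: -2512/3 ≈ -837.33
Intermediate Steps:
G = -1
W = -1/21 (W = 1/(-1 - 20) = 1/(-21) = -1/21 ≈ -0.047619)
o(N) = 8 + N (o(N) = (2 + N) + 6 = 8 + N)
v(8)*(W + o(7)) = (-7*8)*(-1/21 + (8 + 7)) = -56*(-1/21 + 15) = -56*314/21 = -2512/3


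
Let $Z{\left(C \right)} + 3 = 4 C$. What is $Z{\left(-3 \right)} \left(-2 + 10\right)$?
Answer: $-120$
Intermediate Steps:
$Z{\left(C \right)} = -3 + 4 C$
$Z{\left(-3 \right)} \left(-2 + 10\right) = \left(-3 + 4 \left(-3\right)\right) \left(-2 + 10\right) = \left(-3 - 12\right) 8 = \left(-15\right) 8 = -120$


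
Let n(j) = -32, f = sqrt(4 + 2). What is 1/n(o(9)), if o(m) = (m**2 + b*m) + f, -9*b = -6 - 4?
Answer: -1/32 ≈ -0.031250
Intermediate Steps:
b = 10/9 (b = -(-6 - 4)/9 = -1/9*(-10) = 10/9 ≈ 1.1111)
f = sqrt(6) ≈ 2.4495
o(m) = sqrt(6) + m**2 + 10*m/9 (o(m) = (m**2 + 10*m/9) + sqrt(6) = sqrt(6) + m**2 + 10*m/9)
1/n(o(9)) = 1/(-32) = -1/32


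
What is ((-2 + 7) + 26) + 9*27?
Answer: 274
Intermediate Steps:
((-2 + 7) + 26) + 9*27 = (5 + 26) + 243 = 31 + 243 = 274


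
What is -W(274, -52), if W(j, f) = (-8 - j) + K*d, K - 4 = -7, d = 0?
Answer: 282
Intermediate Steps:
K = -3 (K = 4 - 7 = -3)
W(j, f) = -8 - j (W(j, f) = (-8 - j) - 3*0 = (-8 - j) + 0 = -8 - j)
-W(274, -52) = -(-8 - 1*274) = -(-8 - 274) = -1*(-282) = 282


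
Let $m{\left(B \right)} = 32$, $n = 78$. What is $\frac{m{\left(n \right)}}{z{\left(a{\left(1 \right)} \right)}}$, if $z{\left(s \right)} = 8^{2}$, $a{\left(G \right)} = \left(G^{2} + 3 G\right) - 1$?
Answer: $\frac{1}{2} \approx 0.5$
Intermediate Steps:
$a{\left(G \right)} = -1 + G^{2} + 3 G$
$z{\left(s \right)} = 64$
$\frac{m{\left(n \right)}}{z{\left(a{\left(1 \right)} \right)}} = \frac{32}{64} = 32 \cdot \frac{1}{64} = \frac{1}{2}$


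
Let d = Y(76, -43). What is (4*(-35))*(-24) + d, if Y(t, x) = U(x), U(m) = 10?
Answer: 3370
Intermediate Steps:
Y(t, x) = 10
d = 10
(4*(-35))*(-24) + d = (4*(-35))*(-24) + 10 = -140*(-24) + 10 = 3360 + 10 = 3370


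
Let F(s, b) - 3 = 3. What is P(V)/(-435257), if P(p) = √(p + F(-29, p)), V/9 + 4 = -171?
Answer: -I*√1569/435257 ≈ -9.1005e-5*I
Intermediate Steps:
V = -1575 (V = -36 + 9*(-171) = -36 - 1539 = -1575)
F(s, b) = 6 (F(s, b) = 3 + 3 = 6)
P(p) = √(6 + p) (P(p) = √(p + 6) = √(6 + p))
P(V)/(-435257) = √(6 - 1575)/(-435257) = √(-1569)*(-1/435257) = (I*√1569)*(-1/435257) = -I*√1569/435257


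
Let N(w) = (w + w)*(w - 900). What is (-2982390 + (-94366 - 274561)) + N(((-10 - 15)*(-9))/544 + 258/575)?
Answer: -164028722961025471/48921920000 ≈ -3.3529e+6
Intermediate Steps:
N(w) = 2*w*(-900 + w) (N(w) = (2*w)*(-900 + w) = 2*w*(-900 + w))
(-2982390 + (-94366 - 274561)) + N(((-10 - 15)*(-9))/544 + 258/575) = (-2982390 + (-94366 - 274561)) + 2*(((-10 - 15)*(-9))/544 + 258/575)*(-900 + (((-10 - 15)*(-9))/544 + 258/575)) = (-2982390 - 368927) + 2*(-25*(-9)*(1/544) + 258*(1/575))*(-900 + (-25*(-9)*(1/544) + 258*(1/575))) = -3351317 + 2*(225*(1/544) + 258/575)*(-900 + (225*(1/544) + 258/575)) = -3351317 + 2*(225/544 + 258/575)*(-900 + (225/544 + 258/575)) = -3351317 + 2*(269727/312800)*(-900 + 269727/312800) = -3351317 + 2*(269727/312800)*(-281250273/312800) = -3351317 - 75860792385471/48921920000 = -164028722961025471/48921920000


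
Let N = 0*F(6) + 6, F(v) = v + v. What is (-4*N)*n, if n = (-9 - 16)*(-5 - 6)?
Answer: -6600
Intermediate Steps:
n = 275 (n = -25*(-11) = 275)
F(v) = 2*v
N = 6 (N = 0*(2*6) + 6 = 0*12 + 6 = 0 + 6 = 6)
(-4*N)*n = -4*6*275 = -24*275 = -6600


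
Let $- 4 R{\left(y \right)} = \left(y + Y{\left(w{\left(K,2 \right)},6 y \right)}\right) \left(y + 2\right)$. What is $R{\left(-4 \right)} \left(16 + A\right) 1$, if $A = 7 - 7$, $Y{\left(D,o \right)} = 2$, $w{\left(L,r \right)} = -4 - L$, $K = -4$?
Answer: $-16$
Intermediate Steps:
$A = 0$ ($A = 7 - 7 = 0$)
$R{\left(y \right)} = - \frac{\left(2 + y\right)^{2}}{4}$ ($R{\left(y \right)} = - \frac{\left(y + 2\right) \left(y + 2\right)}{4} = - \frac{\left(2 + y\right) \left(2 + y\right)}{4} = - \frac{\left(2 + y\right)^{2}}{4}$)
$R{\left(-4 \right)} \left(16 + A\right) 1 = \left(-1 - -4 - \frac{\left(-4\right)^{2}}{4}\right) \left(16 + 0\right) 1 = \left(-1 + 4 - 4\right) 16 \cdot 1 = \left(-1 + 4 - 4\right) 16 = \left(-1\right) 16 = -16$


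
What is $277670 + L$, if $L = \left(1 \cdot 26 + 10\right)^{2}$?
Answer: $278966$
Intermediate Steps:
$L = 1296$ ($L = \left(26 + 10\right)^{2} = 36^{2} = 1296$)
$277670 + L = 277670 + 1296 = 278966$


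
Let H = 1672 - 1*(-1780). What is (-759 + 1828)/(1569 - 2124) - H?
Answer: -1916929/555 ≈ -3453.9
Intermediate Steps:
H = 3452 (H = 1672 + 1780 = 3452)
(-759 + 1828)/(1569 - 2124) - H = (-759 + 1828)/(1569 - 2124) - 1*3452 = 1069/(-555) - 3452 = 1069*(-1/555) - 3452 = -1069/555 - 3452 = -1916929/555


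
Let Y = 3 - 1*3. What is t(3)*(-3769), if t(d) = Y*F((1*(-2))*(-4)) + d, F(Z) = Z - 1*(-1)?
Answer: -11307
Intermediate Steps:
F(Z) = 1 + Z (F(Z) = Z + 1 = 1 + Z)
Y = 0 (Y = 3 - 3 = 0)
t(d) = d (t(d) = 0*(1 + (1*(-2))*(-4)) + d = 0*(1 - 2*(-4)) + d = 0*(1 + 8) + d = 0*9 + d = 0 + d = d)
t(3)*(-3769) = 3*(-3769) = -11307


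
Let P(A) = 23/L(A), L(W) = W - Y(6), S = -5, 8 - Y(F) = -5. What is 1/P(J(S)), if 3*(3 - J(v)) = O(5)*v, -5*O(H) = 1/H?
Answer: -151/345 ≈ -0.43768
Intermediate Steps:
Y(F) = 13 (Y(F) = 8 - 1*(-5) = 8 + 5 = 13)
O(H) = -1/(5*H)
J(v) = 3 + v/75 (J(v) = 3 - (-1/5/5)*v/3 = 3 - (-1/5*1/5)*v/3 = 3 - (-1)*v/75 = 3 + v/75)
L(W) = -13 + W (L(W) = W - 1*13 = W - 13 = -13 + W)
P(A) = 23/(-13 + A)
1/P(J(S)) = 1/(23/(-13 + (3 + (1/75)*(-5)))) = 1/(23/(-13 + (3 - 1/15))) = 1/(23/(-13 + 44/15)) = 1/(23/(-151/15)) = 1/(23*(-15/151)) = 1/(-345/151) = -151/345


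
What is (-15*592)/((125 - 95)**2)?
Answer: -148/15 ≈ -9.8667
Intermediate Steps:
(-15*592)/((125 - 95)**2) = -8880/(30**2) = -8880/900 = -8880*1/900 = -148/15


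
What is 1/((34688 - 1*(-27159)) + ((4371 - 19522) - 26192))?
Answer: 1/20504 ≈ 4.8771e-5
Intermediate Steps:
1/((34688 - 1*(-27159)) + ((4371 - 19522) - 26192)) = 1/((34688 + 27159) + (-15151 - 26192)) = 1/(61847 - 41343) = 1/20504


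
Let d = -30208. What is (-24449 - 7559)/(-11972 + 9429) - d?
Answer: 76850952/2543 ≈ 30221.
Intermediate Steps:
(-24449 - 7559)/(-11972 + 9429) - d = (-24449 - 7559)/(-11972 + 9429) - 1*(-30208) = -32008/(-2543) + 30208 = -32008*(-1/2543) + 30208 = 32008/2543 + 30208 = 76850952/2543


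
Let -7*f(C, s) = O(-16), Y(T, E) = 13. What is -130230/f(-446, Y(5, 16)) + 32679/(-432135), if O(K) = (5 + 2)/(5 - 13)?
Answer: -50023951231/48015 ≈ -1.0418e+6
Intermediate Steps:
O(K) = -7/8 (O(K) = 7/(-8) = 7*(-1/8) = -7/8)
f(C, s) = 1/8 (f(C, s) = -1/7*(-7/8) = 1/8)
-130230/f(-446, Y(5, 16)) + 32679/(-432135) = -130230/1/8 + 32679/(-432135) = -130230*8 + 32679*(-1/432135) = -1041840 - 3631/48015 = -50023951231/48015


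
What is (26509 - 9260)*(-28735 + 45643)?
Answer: 291646092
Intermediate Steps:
(26509 - 9260)*(-28735 + 45643) = 17249*16908 = 291646092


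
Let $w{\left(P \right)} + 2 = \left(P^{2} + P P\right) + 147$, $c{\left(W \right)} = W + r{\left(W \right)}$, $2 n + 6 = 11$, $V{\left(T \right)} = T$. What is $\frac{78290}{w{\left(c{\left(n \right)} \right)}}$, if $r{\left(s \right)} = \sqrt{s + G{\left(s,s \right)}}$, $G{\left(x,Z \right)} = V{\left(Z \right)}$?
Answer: $\frac{2098172}{4409} - \frac{125264 \sqrt{5}}{4409} \approx 412.35$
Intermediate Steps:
$G{\left(x,Z \right)} = Z$
$n = \frac{5}{2}$ ($n = -3 + \frac{1}{2} \cdot 11 = -3 + \frac{11}{2} = \frac{5}{2} \approx 2.5$)
$r{\left(s \right)} = \sqrt{2} \sqrt{s}$ ($r{\left(s \right)} = \sqrt{s + s} = \sqrt{2 s} = \sqrt{2} \sqrt{s}$)
$c{\left(W \right)} = W + \sqrt{2} \sqrt{W}$
$w{\left(P \right)} = 145 + 2 P^{2}$ ($w{\left(P \right)} = -2 + \left(\left(P^{2} + P P\right) + 147\right) = -2 + \left(\left(P^{2} + P^{2}\right) + 147\right) = -2 + \left(2 P^{2} + 147\right) = -2 + \left(147 + 2 P^{2}\right) = 145 + 2 P^{2}$)
$\frac{78290}{w{\left(c{\left(n \right)} \right)}} = \frac{78290}{145 + 2 \left(\frac{5}{2} + \sqrt{2} \sqrt{\frac{5}{2}}\right)^{2}} = \frac{78290}{145 + 2 \left(\frac{5}{2} + \sqrt{2} \frac{\sqrt{10}}{2}\right)^{2}} = \frac{78290}{145 + 2 \left(\frac{5}{2} + \sqrt{5}\right)^{2}}$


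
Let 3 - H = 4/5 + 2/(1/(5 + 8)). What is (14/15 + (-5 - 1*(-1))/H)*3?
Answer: 1966/595 ≈ 3.3042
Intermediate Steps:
H = -119/5 (H = 3 - (4/5 + 2/(1/(5 + 8))) = 3 - (4*(⅕) + 2/(1/13)) = 3 - (⅘ + 2/(1/13)) = 3 - (⅘ + 2*13) = 3 - (⅘ + 26) = 3 - 1*134/5 = 3 - 134/5 = -119/5 ≈ -23.800)
(14/15 + (-5 - 1*(-1))/H)*3 = (14/15 + (-5 - 1*(-1))/(-119/5))*3 = (14*(1/15) + (-5 + 1)*(-5/119))*3 = (14/15 - 4*(-5/119))*3 = (14/15 + 20/119)*3 = (1966/1785)*3 = 1966/595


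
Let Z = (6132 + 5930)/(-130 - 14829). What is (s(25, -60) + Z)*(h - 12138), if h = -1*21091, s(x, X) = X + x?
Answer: 2542621369/2137 ≈ 1.1898e+6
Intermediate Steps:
Z = -12062/14959 (Z = 12062/(-14959) = 12062*(-1/14959) = -12062/14959 ≈ -0.80634)
h = -21091
(s(25, -60) + Z)*(h - 12138) = ((-60 + 25) - 12062/14959)*(-21091 - 12138) = (-35 - 12062/14959)*(-33229) = -535627/14959*(-33229) = 2542621369/2137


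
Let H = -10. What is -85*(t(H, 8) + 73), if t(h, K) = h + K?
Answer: -6035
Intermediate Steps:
t(h, K) = K + h
-85*(t(H, 8) + 73) = -85*((8 - 10) + 73) = -85*(-2 + 73) = -85*71 = -6035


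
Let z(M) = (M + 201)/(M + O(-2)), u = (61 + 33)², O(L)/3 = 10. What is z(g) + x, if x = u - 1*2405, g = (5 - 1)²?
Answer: 296043/46 ≈ 6435.7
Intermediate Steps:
O(L) = 30 (O(L) = 3*10 = 30)
u = 8836 (u = 94² = 8836)
g = 16 (g = 4² = 16)
x = 6431 (x = 8836 - 1*2405 = 8836 - 2405 = 6431)
z(M) = (201 + M)/(30 + M) (z(M) = (M + 201)/(M + 30) = (201 + M)/(30 + M))
z(g) + x = (201 + 16)/(30 + 16) + 6431 = 217/46 + 6431 = 296043/46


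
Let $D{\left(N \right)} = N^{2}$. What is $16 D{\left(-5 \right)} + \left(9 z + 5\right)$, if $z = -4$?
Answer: $369$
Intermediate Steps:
$16 D{\left(-5 \right)} + \left(9 z + 5\right) = 16 \left(-5\right)^{2} + \left(9 \left(-4\right) + 5\right) = 16 \cdot 25 + \left(-36 + 5\right) = 400 - 31 = 369$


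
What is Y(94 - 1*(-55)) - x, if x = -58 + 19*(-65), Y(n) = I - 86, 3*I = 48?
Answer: 1223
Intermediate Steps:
I = 16 (I = (⅓)*48 = 16)
Y(n) = -70 (Y(n) = 16 - 86 = -70)
x = -1293 (x = -58 - 1235 = -1293)
Y(94 - 1*(-55)) - x = -70 - 1*(-1293) = -70 + 1293 = 1223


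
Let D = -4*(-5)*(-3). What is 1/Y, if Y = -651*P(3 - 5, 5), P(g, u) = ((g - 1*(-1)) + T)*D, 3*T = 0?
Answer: -1/39060 ≈ -2.5602e-5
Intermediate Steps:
D = -60 (D = 20*(-3) = -60)
T = 0 (T = (⅓)*0 = 0)
P(g, u) = -60 - 60*g (P(g, u) = ((g - 1*(-1)) + 0)*(-60) = ((g + 1) + 0)*(-60) = ((1 + g) + 0)*(-60) = (1 + g)*(-60) = -60 - 60*g)
Y = -39060 (Y = -651*(-60 - 60*(3 - 5)) = -651*(-60 - 60*(-2)) = -651*(-60 + 120) = -651*60 = -39060)
1/Y = 1/(-39060) = -1/39060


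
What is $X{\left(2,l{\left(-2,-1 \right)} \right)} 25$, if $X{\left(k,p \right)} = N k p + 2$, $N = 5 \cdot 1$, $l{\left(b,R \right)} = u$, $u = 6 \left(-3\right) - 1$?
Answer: $-4700$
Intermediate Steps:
$u = -19$ ($u = -18 - 1 = -19$)
$l{\left(b,R \right)} = -19$
$N = 5$
$X{\left(k,p \right)} = 2 + 5 k p$ ($X{\left(k,p \right)} = 5 k p + 2 = 2 + 5 k p$)
$X{\left(2,l{\left(-2,-1 \right)} \right)} 25 = \left(2 + 5 \cdot 2 \left(-19\right)\right) 25 = \left(2 - 190\right) 25 = \left(-188\right) 25 = -4700$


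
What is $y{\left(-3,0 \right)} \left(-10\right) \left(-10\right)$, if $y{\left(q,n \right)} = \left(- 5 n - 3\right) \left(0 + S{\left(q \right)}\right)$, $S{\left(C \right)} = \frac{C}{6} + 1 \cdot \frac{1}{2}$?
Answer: $0$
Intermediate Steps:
$S{\left(C \right)} = \frac{1}{2} + \frac{C}{6}$ ($S{\left(C \right)} = C \frac{1}{6} + 1 \cdot \frac{1}{2} = \frac{C}{6} + \frac{1}{2} = \frac{1}{2} + \frac{C}{6}$)
$y{\left(q,n \right)} = \left(\frac{1}{2} + \frac{q}{6}\right) \left(-3 - 5 n\right)$ ($y{\left(q,n \right)} = \left(- 5 n - 3\right) \left(0 + \left(\frac{1}{2} + \frac{q}{6}\right)\right) = \left(-3 - 5 n\right) \left(\frac{1}{2} + \frac{q}{6}\right) = \left(\frac{1}{2} + \frac{q}{6}\right) \left(-3 - 5 n\right)$)
$y{\left(-3,0 \right)} \left(-10\right) \left(-10\right) = - \frac{\left(3 - 3\right) \left(3 + 5 \cdot 0\right)}{6} \left(-10\right) \left(-10\right) = \left(- \frac{1}{6}\right) 0 \left(3 + 0\right) \left(-10\right) \left(-10\right) = \left(- \frac{1}{6}\right) 0 \cdot 3 \left(-10\right) \left(-10\right) = 0 \left(-10\right) \left(-10\right) = 0 \left(-10\right) = 0$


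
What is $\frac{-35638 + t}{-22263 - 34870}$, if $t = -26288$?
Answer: $\frac{61926}{57133} \approx 1.0839$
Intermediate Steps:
$\frac{-35638 + t}{-22263 - 34870} = \frac{-35638 - 26288}{-22263 - 34870} = - \frac{61926}{-57133} = \left(-61926\right) \left(- \frac{1}{57133}\right) = \frac{61926}{57133}$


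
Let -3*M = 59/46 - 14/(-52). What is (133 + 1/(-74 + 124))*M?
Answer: -514344/7475 ≈ -68.809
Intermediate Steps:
M = -464/897 (M = -(59/46 - 14/(-52))/3 = -(59*(1/46) - 14*(-1/52))/3 = -(59/46 + 7/26)/3 = -⅓*464/299 = -464/897 ≈ -0.51728)
(133 + 1/(-74 + 124))*M = (133 + 1/(-74 + 124))*(-464/897) = (133 + 1/50)*(-464/897) = (6651/50)*(-464/897) = -514344/7475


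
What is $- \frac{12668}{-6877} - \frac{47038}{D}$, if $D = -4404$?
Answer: $\frac{189635099}{15143154} \approx 12.523$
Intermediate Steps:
$- \frac{12668}{-6877} - \frac{47038}{D} = - \frac{12668}{-6877} - \frac{47038}{-4404} = \left(-12668\right) \left(- \frac{1}{6877}\right) - - \frac{23519}{2202} = \frac{12668}{6877} + \frac{23519}{2202} = \frac{189635099}{15143154}$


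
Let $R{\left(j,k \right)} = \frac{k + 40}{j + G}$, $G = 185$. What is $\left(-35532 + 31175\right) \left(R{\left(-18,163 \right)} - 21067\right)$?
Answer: $\frac{15327865002}{167} \approx 9.1784 \cdot 10^{7}$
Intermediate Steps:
$R{\left(j,k \right)} = \frac{40 + k}{185 + j}$ ($R{\left(j,k \right)} = \frac{k + 40}{j + 185} = \frac{40 + k}{185 + j}$)
$\left(-35532 + 31175\right) \left(R{\left(-18,163 \right)} - 21067\right) = \left(-35532 + 31175\right) \left(\frac{40 + 163}{185 - 18} - 21067\right) = - 4357 \left(\frac{1}{167} \cdot 203 - 21067\right) = - 4357 \left(\frac{203}{167} - 21067\right) = \left(-4357\right) \left(- \frac{3517986}{167}\right) = \frac{15327865002}{167}$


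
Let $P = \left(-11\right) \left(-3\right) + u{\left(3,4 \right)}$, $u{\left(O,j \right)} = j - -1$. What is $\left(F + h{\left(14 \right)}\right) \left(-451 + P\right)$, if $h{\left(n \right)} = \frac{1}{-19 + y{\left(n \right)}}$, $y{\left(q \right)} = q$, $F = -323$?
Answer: $\frac{667408}{5} \approx 1.3348 \cdot 10^{5}$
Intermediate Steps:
$h{\left(n \right)} = \frac{1}{-19 + n}$
$u{\left(O,j \right)} = 1 + j$ ($u{\left(O,j \right)} = j + 1 = 1 + j$)
$P = 38$ ($P = \left(-11\right) \left(-3\right) + \left(1 + 4\right) = 33 + 5 = 38$)
$\left(F + h{\left(14 \right)}\right) \left(-451 + P\right) = \left(-323 + \frac{1}{-19 + 14}\right) \left(-451 + 38\right) = \left(-323 + \frac{1}{-5}\right) \left(-413\right) = \left(-323 - \frac{1}{5}\right) \left(-413\right) = \left(- \frac{1616}{5}\right) \left(-413\right) = \frac{667408}{5}$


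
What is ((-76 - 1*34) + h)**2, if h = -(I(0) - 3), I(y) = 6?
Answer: 12769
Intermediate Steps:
h = -3 (h = -(6 - 3) = -1*3 = -3)
((-76 - 1*34) + h)**2 = ((-76 - 1*34) - 3)**2 = ((-76 - 34) - 3)**2 = (-110 - 3)**2 = (-113)**2 = 12769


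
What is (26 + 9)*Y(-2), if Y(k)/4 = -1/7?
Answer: -20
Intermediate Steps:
Y(k) = -4/7 (Y(k) = 4*(-1/7) = 4*(-1*⅐) = 4*(-⅐) = -4/7)
(26 + 9)*Y(-2) = (26 + 9)*(-4/7) = 35*(-4/7) = -20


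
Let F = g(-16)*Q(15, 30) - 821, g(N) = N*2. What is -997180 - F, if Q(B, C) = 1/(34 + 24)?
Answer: -28894395/29 ≈ -9.9636e+5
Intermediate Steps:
g(N) = 2*N
Q(B, C) = 1/58
F = -23825/29 (F = (2*(-16))*(1/58) - 821 = -32*1/58 - 821 = -16/29 - 821 = -23825/29 ≈ -821.55)
-997180 - F = -997180 - 1*(-23825/29) = -997180 + 23825/29 = -28894395/29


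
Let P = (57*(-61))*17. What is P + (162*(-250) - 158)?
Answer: -99767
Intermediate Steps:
P = -59109 (P = -3477*17 = -59109)
P + (162*(-250) - 158) = -59109 + (162*(-250) - 158) = -59109 + (-40500 - 158) = -59109 - 40658 = -99767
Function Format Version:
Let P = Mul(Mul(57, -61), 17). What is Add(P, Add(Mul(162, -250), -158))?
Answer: -99767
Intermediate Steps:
P = -59109 (P = Mul(-3477, 17) = -59109)
Add(P, Add(Mul(162, -250), -158)) = Add(-59109, Add(Mul(162, -250), -158)) = Add(-59109, Add(-40500, -158)) = Add(-59109, -40658) = -99767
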